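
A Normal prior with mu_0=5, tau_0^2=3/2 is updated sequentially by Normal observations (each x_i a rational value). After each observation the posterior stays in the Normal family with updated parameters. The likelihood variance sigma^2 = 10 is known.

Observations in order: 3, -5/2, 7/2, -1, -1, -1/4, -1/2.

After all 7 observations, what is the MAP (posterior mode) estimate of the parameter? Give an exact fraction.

415/164

obs 1: x=3 → posterior Normal(109/23, 30/23)
obs 2: x=-5/2 → posterior Normal(203/52, 15/13)
obs 3: x=7/2 → posterior Normal(112/29, 30/29)
obs 4: x=-1 → posterior Normal(109/32, 15/16)
obs 5: x=-1 → posterior Normal(106/35, 6/7)
obs 6: x=-1/4 → posterior Normal(421/152, 15/19)
obs 7: x=-1/2 → posterior Normal(415/164, 30/41)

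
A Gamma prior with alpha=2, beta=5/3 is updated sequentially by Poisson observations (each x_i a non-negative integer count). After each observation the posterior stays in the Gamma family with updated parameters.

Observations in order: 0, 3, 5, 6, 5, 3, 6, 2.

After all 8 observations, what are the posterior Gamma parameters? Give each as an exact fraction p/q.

alpha=32, beta=29/3

obs 1: x=0 → posterior Gamma(2, 8/3)
obs 2: x=3 → posterior Gamma(5, 11/3)
obs 3: x=5 → posterior Gamma(10, 14/3)
obs 4: x=6 → posterior Gamma(16, 17/3)
obs 5: x=5 → posterior Gamma(21, 20/3)
obs 6: x=3 → posterior Gamma(24, 23/3)
obs 7: x=6 → posterior Gamma(30, 26/3)
obs 8: x=2 → posterior Gamma(32, 29/3)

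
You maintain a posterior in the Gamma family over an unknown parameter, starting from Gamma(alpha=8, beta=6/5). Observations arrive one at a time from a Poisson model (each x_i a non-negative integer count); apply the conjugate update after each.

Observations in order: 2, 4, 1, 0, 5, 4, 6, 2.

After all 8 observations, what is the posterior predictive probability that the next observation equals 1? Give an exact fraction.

obs 1: x=2 → posterior Gamma(10, 11/5)
obs 2: x=4 → posterior Gamma(14, 16/5)
obs 3: x=1 → posterior Gamma(15, 21/5)
obs 4: x=0 → posterior Gamma(15, 26/5)
obs 5: x=5 → posterior Gamma(20, 31/5)
obs 6: x=4 → posterior Gamma(24, 36/5)
obs 7: x=6 → posterior Gamma(30, 41/5)
obs 8: x=2 → posterior Gamma(32, 46/5)

25844646508939211856108819169087847714320687177463234560/223777187515882755594366201694957858786134448923933321651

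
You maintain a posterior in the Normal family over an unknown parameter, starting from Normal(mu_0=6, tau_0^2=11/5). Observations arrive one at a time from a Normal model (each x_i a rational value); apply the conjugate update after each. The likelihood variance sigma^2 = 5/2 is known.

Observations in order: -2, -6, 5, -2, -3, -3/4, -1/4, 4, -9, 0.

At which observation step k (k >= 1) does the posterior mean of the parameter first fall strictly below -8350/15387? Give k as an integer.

k = 9

obs 1: x=-2 → posterior Normal(106/47, 55/47)
obs 2: x=-6 → posterior Normal(-26/69, 55/69)
obs 3: x=5 → posterior Normal(12/13, 55/91)
obs 4: x=-2 → posterior Normal(40/113, 55/113)
obs 5: x=-3 → posterior Normal(-26/135, 11/27)
obs 6: x=-3/4 → posterior Normal(-85/314, 55/157)
obs 7: x=-1/4 → posterior Normal(-48/179, 55/179)
obs 8: x=4 → posterior Normal(40/201, 55/201)
obs 9: x=-9 → posterior Normal(-158/223, 55/223)
obs 10: x=0 → posterior Normal(-158/245, 11/49)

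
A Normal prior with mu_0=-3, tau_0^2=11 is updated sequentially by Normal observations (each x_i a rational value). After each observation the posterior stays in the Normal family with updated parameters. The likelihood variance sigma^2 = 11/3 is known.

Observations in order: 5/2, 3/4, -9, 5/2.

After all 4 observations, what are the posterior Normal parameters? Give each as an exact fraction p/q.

mu_0=-51/52, tau_0^2=11/13

obs 1: x=5/2 → posterior Normal(9/8, 11/4)
obs 2: x=3/4 → posterior Normal(27/28, 11/7)
obs 3: x=-9 → posterior Normal(-81/40, 11/10)
obs 4: x=5/2 → posterior Normal(-51/52, 11/13)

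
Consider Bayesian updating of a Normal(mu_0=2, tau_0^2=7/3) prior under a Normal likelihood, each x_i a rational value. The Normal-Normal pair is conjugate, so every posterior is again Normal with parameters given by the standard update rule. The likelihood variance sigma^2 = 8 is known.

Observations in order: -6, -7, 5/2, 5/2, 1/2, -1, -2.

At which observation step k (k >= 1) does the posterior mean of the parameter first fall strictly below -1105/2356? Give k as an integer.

obs 1: x=-6 → posterior Normal(6/31, 56/31)
obs 2: x=-7 → posterior Normal(-43/38, 28/19)
obs 3: x=5/2 → posterior Normal(-17/30, 56/45)
obs 4: x=5/2 → posterior Normal(-2/13, 14/13)
obs 5: x=1/2 → posterior Normal(-9/118, 56/59)
obs 6: x=-1 → posterior Normal(-23/132, 28/33)
obs 7: x=-2 → posterior Normal(-51/146, 56/73)

k = 2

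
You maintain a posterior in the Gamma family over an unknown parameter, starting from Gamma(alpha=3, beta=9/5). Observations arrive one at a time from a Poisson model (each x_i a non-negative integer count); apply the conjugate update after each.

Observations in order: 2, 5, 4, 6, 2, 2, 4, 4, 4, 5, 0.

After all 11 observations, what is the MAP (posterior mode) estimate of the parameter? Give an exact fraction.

25/8

obs 1: x=2 → posterior Gamma(5, 14/5)
obs 2: x=5 → posterior Gamma(10, 19/5)
obs 3: x=4 → posterior Gamma(14, 24/5)
obs 4: x=6 → posterior Gamma(20, 29/5)
obs 5: x=2 → posterior Gamma(22, 34/5)
obs 6: x=2 → posterior Gamma(24, 39/5)
obs 7: x=4 → posterior Gamma(28, 44/5)
obs 8: x=4 → posterior Gamma(32, 49/5)
obs 9: x=4 → posterior Gamma(36, 54/5)
obs 10: x=5 → posterior Gamma(41, 59/5)
obs 11: x=0 → posterior Gamma(41, 64/5)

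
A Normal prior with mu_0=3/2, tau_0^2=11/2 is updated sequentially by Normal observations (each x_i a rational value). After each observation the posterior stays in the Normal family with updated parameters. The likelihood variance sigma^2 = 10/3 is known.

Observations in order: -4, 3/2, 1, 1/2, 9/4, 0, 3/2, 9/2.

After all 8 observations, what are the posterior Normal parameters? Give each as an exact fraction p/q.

mu_0=1077/1136, tau_0^2=55/142

obs 1: x=-4 → posterior Normal(-102/53, 110/53)
obs 2: x=3/2 → posterior Normal(-105/172, 55/43)
obs 3: x=1 → posterior Normal(-39/238, 110/119)
obs 4: x=1/2 → posterior Normal(-3/152, 55/76)
obs 5: x=9/4 → posterior Normal(57/148, 22/37)
obs 6: x=0 → posterior Normal(285/872, 55/109)
obs 7: x=3/2 → posterior Normal(483/1004, 110/251)
obs 8: x=9/2 → posterior Normal(1077/1136, 55/142)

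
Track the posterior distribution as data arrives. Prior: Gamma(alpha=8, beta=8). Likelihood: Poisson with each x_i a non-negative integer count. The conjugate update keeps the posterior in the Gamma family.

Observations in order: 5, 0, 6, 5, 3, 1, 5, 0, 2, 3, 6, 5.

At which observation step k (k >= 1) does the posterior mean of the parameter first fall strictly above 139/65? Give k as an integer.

k = 7

obs 1: x=5 → posterior Gamma(13, 9)
obs 2: x=0 → posterior Gamma(13, 10)
obs 3: x=6 → posterior Gamma(19, 11)
obs 4: x=5 → posterior Gamma(24, 12)
obs 5: x=3 → posterior Gamma(27, 13)
obs 6: x=1 → posterior Gamma(28, 14)
obs 7: x=5 → posterior Gamma(33, 15)
obs 8: x=0 → posterior Gamma(33, 16)
obs 9: x=2 → posterior Gamma(35, 17)
obs 10: x=3 → posterior Gamma(38, 18)
obs 11: x=6 → posterior Gamma(44, 19)
obs 12: x=5 → posterior Gamma(49, 20)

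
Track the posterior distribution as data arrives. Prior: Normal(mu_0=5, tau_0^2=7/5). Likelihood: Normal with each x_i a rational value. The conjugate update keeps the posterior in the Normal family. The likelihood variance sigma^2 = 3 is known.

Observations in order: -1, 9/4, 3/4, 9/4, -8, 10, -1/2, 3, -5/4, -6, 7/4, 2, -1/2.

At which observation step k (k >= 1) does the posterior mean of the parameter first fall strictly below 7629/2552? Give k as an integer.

obs 1: x=-1 → posterior Normal(34/11, 21/22)
obs 2: x=9/4 → posterior Normal(335/116, 21/29)
obs 3: x=3/4 → posterior Normal(89/36, 7/12)
obs 4: x=9/4 → posterior Normal(419/172, 21/43)
obs 5: x=-8 → posterior Normal(39/40, 21/50)
obs 6: x=10 → posterior Normal(25/12, 7/19)
obs 7: x=-1/2 → posterior Normal(461/256, 21/64)
obs 8: x=3 → posterior Normal(545/284, 21/71)
obs 9: x=-5/4 → posterior Normal(85/52, 7/26)
obs 10: x=-6 → posterior Normal(171/170, 21/85)
obs 11: x=7/4 → posterior Normal(17/16, 21/92)
obs 12: x=2 → posterior Normal(149/132, 7/33)
obs 13: x=-1/2 → posterior Normal(433/424, 21/106)

k = 2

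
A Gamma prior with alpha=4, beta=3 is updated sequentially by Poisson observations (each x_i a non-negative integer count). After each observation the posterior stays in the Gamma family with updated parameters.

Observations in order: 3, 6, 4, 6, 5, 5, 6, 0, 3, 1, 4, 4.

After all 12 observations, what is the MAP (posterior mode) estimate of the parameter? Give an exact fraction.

10/3

obs 1: x=3 → posterior Gamma(7, 4)
obs 2: x=6 → posterior Gamma(13, 5)
obs 3: x=4 → posterior Gamma(17, 6)
obs 4: x=6 → posterior Gamma(23, 7)
obs 5: x=5 → posterior Gamma(28, 8)
obs 6: x=5 → posterior Gamma(33, 9)
obs 7: x=6 → posterior Gamma(39, 10)
obs 8: x=0 → posterior Gamma(39, 11)
obs 9: x=3 → posterior Gamma(42, 12)
obs 10: x=1 → posterior Gamma(43, 13)
obs 11: x=4 → posterior Gamma(47, 14)
obs 12: x=4 → posterior Gamma(51, 15)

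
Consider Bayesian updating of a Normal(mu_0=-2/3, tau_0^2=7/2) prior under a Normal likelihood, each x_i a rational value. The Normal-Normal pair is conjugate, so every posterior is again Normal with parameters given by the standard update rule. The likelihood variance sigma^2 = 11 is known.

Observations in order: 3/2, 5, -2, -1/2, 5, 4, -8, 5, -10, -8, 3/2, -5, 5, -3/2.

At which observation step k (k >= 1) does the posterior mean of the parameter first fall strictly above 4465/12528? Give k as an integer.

obs 1: x=3/2 → posterior Normal(-25/174, 77/29)
obs 2: x=5 → posterior Normal(185/216, 77/36)
obs 3: x=-2 → posterior Normal(101/258, 77/43)
obs 4: x=-1/2 → posterior Normal(4/15, 77/50)
obs 5: x=5 → posterior Normal(145/171, 77/57)
obs 6: x=4 → posterior Normal(229/192, 77/64)
obs 7: x=-8 → posterior Normal(61/213, 77/71)
obs 8: x=5 → posterior Normal(83/117, 77/78)
obs 9: x=-10 → posterior Normal(-44/255, 77/85)
obs 10: x=-8 → posterior Normal(-53/69, 77/92)
obs 11: x=3/2 → posterior Normal(-361/594, 7/9)
obs 12: x=-5 → posterior Normal(-571/636, 77/106)
obs 13: x=5 → posterior Normal(-361/678, 77/113)
obs 14: x=-3/2 → posterior Normal(-53/90, 77/120)

k = 2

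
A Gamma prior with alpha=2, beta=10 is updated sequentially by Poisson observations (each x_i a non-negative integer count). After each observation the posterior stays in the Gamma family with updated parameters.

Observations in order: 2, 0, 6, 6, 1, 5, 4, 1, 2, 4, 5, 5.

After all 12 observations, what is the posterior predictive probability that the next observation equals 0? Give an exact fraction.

obs 1: x=2 → posterior Gamma(4, 11)
obs 2: x=0 → posterior Gamma(4, 12)
obs 3: x=6 → posterior Gamma(10, 13)
obs 4: x=6 → posterior Gamma(16, 14)
obs 5: x=1 → posterior Gamma(17, 15)
obs 6: x=5 → posterior Gamma(22, 16)
obs 7: x=4 → posterior Gamma(26, 17)
obs 8: x=1 → posterior Gamma(27, 18)
obs 9: x=2 → posterior Gamma(29, 19)
obs 10: x=4 → posterior Gamma(33, 20)
obs 11: x=5 → posterior Gamma(38, 21)
obs 12: x=5 → posterior Gamma(43, 22)

5298772520065297710013152795217779063266385813905550082048/35834136918934220777541995677272642015423987712183913488967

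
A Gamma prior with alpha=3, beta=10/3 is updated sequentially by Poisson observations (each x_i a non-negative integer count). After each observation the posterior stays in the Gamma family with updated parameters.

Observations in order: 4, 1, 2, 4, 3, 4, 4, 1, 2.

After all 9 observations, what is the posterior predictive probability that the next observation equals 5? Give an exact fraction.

124197335651948960000300896397019633145505148256479/2305843009213693952000000000000000000000000000000000

obs 1: x=4 → posterior Gamma(7, 13/3)
obs 2: x=1 → posterior Gamma(8, 16/3)
obs 3: x=2 → posterior Gamma(10, 19/3)
obs 4: x=4 → posterior Gamma(14, 22/3)
obs 5: x=3 → posterior Gamma(17, 25/3)
obs 6: x=4 → posterior Gamma(21, 28/3)
obs 7: x=4 → posterior Gamma(25, 31/3)
obs 8: x=1 → posterior Gamma(26, 34/3)
obs 9: x=2 → posterior Gamma(28, 37/3)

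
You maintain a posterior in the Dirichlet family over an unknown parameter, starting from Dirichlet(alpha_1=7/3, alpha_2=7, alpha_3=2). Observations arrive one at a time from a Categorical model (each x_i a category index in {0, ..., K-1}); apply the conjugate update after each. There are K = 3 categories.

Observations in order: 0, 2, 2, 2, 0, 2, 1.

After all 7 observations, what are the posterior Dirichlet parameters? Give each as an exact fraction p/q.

obs 1: x=0 → posterior Dirichlet(10/3, 7, 2)
obs 2: x=2 → posterior Dirichlet(10/3, 7, 3)
obs 3: x=2 → posterior Dirichlet(10/3, 7, 4)
obs 4: x=2 → posterior Dirichlet(10/3, 7, 5)
obs 5: x=0 → posterior Dirichlet(13/3, 7, 5)
obs 6: x=2 → posterior Dirichlet(13/3, 7, 6)
obs 7: x=1 → posterior Dirichlet(13/3, 8, 6)

alpha_1=13/3, alpha_2=8, alpha_3=6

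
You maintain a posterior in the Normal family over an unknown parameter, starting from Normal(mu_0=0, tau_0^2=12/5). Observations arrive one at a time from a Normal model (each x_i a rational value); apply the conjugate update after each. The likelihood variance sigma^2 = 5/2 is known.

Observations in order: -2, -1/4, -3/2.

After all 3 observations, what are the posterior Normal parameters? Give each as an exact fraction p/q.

mu_0=-90/97, tau_0^2=60/97

obs 1: x=-2 → posterior Normal(-48/49, 60/49)
obs 2: x=-1/4 → posterior Normal(-54/73, 60/73)
obs 3: x=-3/2 → posterior Normal(-90/97, 60/97)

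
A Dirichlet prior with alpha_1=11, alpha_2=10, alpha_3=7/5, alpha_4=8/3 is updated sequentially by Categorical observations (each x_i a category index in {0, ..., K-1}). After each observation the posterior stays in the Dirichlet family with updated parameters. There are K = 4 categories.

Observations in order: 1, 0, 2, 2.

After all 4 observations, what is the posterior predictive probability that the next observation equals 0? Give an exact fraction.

obs 1: x=1 → posterior Dirichlet(11, 11, 7/5, 8/3)
obs 2: x=0 → posterior Dirichlet(12, 11, 7/5, 8/3)
obs 3: x=2 → posterior Dirichlet(12, 11, 12/5, 8/3)
obs 4: x=2 → posterior Dirichlet(12, 11, 17/5, 8/3)

45/109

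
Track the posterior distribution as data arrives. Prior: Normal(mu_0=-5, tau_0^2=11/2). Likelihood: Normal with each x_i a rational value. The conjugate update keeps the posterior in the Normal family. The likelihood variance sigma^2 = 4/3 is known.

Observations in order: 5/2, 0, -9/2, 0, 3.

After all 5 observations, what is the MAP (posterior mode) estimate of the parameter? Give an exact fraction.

obs 1: x=5/2 → posterior Normal(85/82, 44/41)
obs 2: x=0 → posterior Normal(85/148, 22/37)
obs 3: x=-9/2 → posterior Normal(-106/107, 44/107)
obs 4: x=0 → posterior Normal(-53/70, 11/35)
obs 5: x=3 → posterior Normal(-7/173, 44/173)

-7/173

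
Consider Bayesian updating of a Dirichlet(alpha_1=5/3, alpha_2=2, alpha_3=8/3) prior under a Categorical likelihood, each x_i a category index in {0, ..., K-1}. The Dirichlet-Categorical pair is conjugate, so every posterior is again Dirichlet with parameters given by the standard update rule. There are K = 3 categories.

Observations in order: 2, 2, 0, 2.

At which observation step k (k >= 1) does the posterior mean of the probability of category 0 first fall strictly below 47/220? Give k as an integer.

k = 2

obs 1: x=2 → posterior Dirichlet(5/3, 2, 11/3)
obs 2: x=2 → posterior Dirichlet(5/3, 2, 14/3)
obs 3: x=0 → posterior Dirichlet(8/3, 2, 14/3)
obs 4: x=2 → posterior Dirichlet(8/3, 2, 17/3)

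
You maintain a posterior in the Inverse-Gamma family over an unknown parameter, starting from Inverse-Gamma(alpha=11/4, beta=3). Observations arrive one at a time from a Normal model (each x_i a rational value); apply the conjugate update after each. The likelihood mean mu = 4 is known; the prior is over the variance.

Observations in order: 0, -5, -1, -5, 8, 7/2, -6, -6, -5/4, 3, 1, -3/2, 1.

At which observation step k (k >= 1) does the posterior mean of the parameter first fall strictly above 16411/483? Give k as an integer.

k = 8

obs 1: x=0 → posterior Inverse-Gamma(13/4, 11)
obs 2: x=-5 → posterior Inverse-Gamma(15/4, 103/2)
obs 3: x=-1 → posterior Inverse-Gamma(17/4, 64)
obs 4: x=-5 → posterior Inverse-Gamma(19/4, 209/2)
obs 5: x=8 → posterior Inverse-Gamma(21/4, 225/2)
obs 6: x=7/2 → posterior Inverse-Gamma(23/4, 901/8)
obs 7: x=-6 → posterior Inverse-Gamma(25/4, 1301/8)
obs 8: x=-6 → posterior Inverse-Gamma(27/4, 1701/8)
obs 9: x=-5/4 → posterior Inverse-Gamma(29/4, 7245/32)
obs 10: x=3 → posterior Inverse-Gamma(31/4, 7261/32)
obs 11: x=1 → posterior Inverse-Gamma(33/4, 7405/32)
obs 12: x=-3/2 → posterior Inverse-Gamma(35/4, 7889/32)
obs 13: x=1 → posterior Inverse-Gamma(37/4, 8033/32)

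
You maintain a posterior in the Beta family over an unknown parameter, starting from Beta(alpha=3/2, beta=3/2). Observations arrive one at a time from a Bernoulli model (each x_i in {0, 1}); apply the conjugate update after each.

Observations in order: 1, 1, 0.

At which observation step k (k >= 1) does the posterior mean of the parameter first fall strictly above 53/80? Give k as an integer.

k = 2

obs 1: x=1 → posterior Beta(5/2, 3/2)
obs 2: x=1 → posterior Beta(7/2, 3/2)
obs 3: x=0 → posterior Beta(7/2, 5/2)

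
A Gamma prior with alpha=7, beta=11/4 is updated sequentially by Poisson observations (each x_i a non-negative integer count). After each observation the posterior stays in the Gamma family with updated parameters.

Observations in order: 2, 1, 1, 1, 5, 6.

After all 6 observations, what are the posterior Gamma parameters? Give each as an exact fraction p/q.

obs 1: x=2 → posterior Gamma(9, 15/4)
obs 2: x=1 → posterior Gamma(10, 19/4)
obs 3: x=1 → posterior Gamma(11, 23/4)
obs 4: x=1 → posterior Gamma(12, 27/4)
obs 5: x=5 → posterior Gamma(17, 31/4)
obs 6: x=6 → posterior Gamma(23, 35/4)

alpha=23, beta=35/4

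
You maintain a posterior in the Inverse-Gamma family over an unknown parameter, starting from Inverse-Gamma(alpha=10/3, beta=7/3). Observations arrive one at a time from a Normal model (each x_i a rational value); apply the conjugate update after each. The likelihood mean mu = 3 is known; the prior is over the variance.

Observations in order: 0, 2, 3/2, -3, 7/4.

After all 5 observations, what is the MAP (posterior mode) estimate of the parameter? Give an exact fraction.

2615/656

obs 1: x=0 → posterior Inverse-Gamma(23/6, 41/6)
obs 2: x=2 → posterior Inverse-Gamma(13/3, 22/3)
obs 3: x=3/2 → posterior Inverse-Gamma(29/6, 203/24)
obs 4: x=-3 → posterior Inverse-Gamma(16/3, 635/24)
obs 5: x=7/4 → posterior Inverse-Gamma(35/6, 2615/96)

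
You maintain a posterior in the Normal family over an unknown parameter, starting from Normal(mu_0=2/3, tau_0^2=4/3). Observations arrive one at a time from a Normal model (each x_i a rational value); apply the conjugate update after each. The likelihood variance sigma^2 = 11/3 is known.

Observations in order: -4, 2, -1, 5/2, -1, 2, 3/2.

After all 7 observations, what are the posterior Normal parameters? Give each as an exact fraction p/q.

obs 1: x=-4 → posterior Normal(-26/45, 44/45)
obs 2: x=2 → posterior Normal(-2/57, 44/57)
obs 3: x=-1 → posterior Normal(-14/69, 44/69)
obs 4: x=5/2 → posterior Normal(16/81, 44/81)
obs 5: x=-1 → posterior Normal(4/93, 44/93)
obs 6: x=2 → posterior Normal(4/15, 44/105)
obs 7: x=3/2 → posterior Normal(46/117, 44/117)

mu_0=46/117, tau_0^2=44/117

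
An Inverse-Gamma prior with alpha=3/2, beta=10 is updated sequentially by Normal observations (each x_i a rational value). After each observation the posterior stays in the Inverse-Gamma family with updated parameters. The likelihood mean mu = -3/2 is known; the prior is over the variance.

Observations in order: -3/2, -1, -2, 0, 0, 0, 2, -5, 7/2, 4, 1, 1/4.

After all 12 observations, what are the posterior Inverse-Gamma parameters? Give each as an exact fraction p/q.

alpha=15/2, beta=1861/32

obs 1: x=-3/2 → posterior Inverse-Gamma(2, 10)
obs 2: x=-1 → posterior Inverse-Gamma(5/2, 81/8)
obs 3: x=-2 → posterior Inverse-Gamma(3, 41/4)
obs 4: x=0 → posterior Inverse-Gamma(7/2, 91/8)
obs 5: x=0 → posterior Inverse-Gamma(4, 25/2)
obs 6: x=0 → posterior Inverse-Gamma(9/2, 109/8)
obs 7: x=2 → posterior Inverse-Gamma(5, 79/4)
obs 8: x=-5 → posterior Inverse-Gamma(11/2, 207/8)
obs 9: x=7/2 → posterior Inverse-Gamma(6, 307/8)
obs 10: x=4 → posterior Inverse-Gamma(13/2, 107/2)
obs 11: x=1 → posterior Inverse-Gamma(7, 453/8)
obs 12: x=1/4 → posterior Inverse-Gamma(15/2, 1861/32)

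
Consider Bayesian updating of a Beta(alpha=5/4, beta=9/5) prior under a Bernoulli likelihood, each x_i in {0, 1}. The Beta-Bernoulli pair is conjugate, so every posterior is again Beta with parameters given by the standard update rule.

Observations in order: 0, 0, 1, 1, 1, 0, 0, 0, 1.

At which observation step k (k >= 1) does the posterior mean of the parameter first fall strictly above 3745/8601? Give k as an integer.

k = 4

obs 1: x=0 → posterior Beta(5/4, 14/5)
obs 2: x=0 → posterior Beta(5/4, 19/5)
obs 3: x=1 → posterior Beta(9/4, 19/5)
obs 4: x=1 → posterior Beta(13/4, 19/5)
obs 5: x=1 → posterior Beta(17/4, 19/5)
obs 6: x=0 → posterior Beta(17/4, 24/5)
obs 7: x=0 → posterior Beta(17/4, 29/5)
obs 8: x=0 → posterior Beta(17/4, 34/5)
obs 9: x=1 → posterior Beta(21/4, 34/5)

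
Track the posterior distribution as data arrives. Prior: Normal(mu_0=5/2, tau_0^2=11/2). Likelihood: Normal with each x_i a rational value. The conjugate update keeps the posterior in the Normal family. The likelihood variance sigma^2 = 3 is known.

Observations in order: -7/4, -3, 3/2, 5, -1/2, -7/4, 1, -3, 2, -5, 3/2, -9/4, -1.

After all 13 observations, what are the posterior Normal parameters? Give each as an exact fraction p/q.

mu_0=-259/596, tau_0^2=33/149

obs 1: x=-7/4 → posterior Normal(-1/4, 33/17)
obs 2: x=-3 → posterior Normal(-149/112, 33/28)
obs 3: x=3/2 → posterior Normal(-83/156, 11/13)
obs 4: x=5 → posterior Normal(137/200, 33/50)
obs 5: x=-1/2 → posterior Normal(115/244, 33/61)
obs 6: x=-7/4 → posterior Normal(19/144, 11/24)
obs 7: x=1 → posterior Normal(41/166, 33/83)
obs 8: x=-3 → posterior Normal(-25/188, 33/94)
obs 9: x=2 → posterior Normal(19/210, 11/35)
obs 10: x=-5 → posterior Normal(-91/232, 33/116)
obs 11: x=3/2 → posterior Normal(-29/127, 33/127)
obs 12: x=-9/4 → posterior Normal(-215/552, 11/46)
obs 13: x=-1 → posterior Normal(-259/596, 33/149)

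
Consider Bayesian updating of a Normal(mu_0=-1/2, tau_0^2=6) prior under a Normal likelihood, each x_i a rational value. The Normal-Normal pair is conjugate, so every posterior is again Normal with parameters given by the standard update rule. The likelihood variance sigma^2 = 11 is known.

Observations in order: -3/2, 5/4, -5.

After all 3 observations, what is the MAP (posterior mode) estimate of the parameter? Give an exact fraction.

obs 1: x=-3/2 → posterior Normal(-29/34, 66/17)
obs 2: x=5/4 → posterior Normal(-7/23, 66/23)
obs 3: x=-5 → posterior Normal(-37/29, 66/29)

-37/29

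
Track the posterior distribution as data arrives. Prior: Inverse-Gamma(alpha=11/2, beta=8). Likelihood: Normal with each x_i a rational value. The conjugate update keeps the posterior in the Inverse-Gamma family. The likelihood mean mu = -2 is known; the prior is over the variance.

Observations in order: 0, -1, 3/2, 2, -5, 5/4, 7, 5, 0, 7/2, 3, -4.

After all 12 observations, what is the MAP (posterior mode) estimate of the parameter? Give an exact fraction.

obs 1: x=0 → posterior Inverse-Gamma(6, 10)
obs 2: x=-1 → posterior Inverse-Gamma(13/2, 21/2)
obs 3: x=3/2 → posterior Inverse-Gamma(7, 133/8)
obs 4: x=2 → posterior Inverse-Gamma(15/2, 197/8)
obs 5: x=-5 → posterior Inverse-Gamma(8, 233/8)
obs 6: x=5/4 → posterior Inverse-Gamma(17/2, 1101/32)
obs 7: x=7 → posterior Inverse-Gamma(9, 2397/32)
obs 8: x=5 → posterior Inverse-Gamma(19/2, 3181/32)
obs 9: x=0 → posterior Inverse-Gamma(10, 3245/32)
obs 10: x=7/2 → posterior Inverse-Gamma(21/2, 3729/32)
obs 11: x=3 → posterior Inverse-Gamma(11, 4129/32)
obs 12: x=-4 → posterior Inverse-Gamma(23/2, 4193/32)

4193/400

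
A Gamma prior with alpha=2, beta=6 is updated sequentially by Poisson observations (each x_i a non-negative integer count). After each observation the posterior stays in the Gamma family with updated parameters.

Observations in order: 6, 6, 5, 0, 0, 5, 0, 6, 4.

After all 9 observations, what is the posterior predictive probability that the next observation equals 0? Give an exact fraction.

obs 1: x=6 → posterior Gamma(8, 7)
obs 2: x=6 → posterior Gamma(14, 8)
obs 3: x=5 → posterior Gamma(19, 9)
obs 4: x=0 → posterior Gamma(19, 10)
obs 5: x=0 → posterior Gamma(19, 11)
obs 6: x=5 → posterior Gamma(24, 12)
obs 7: x=0 → posterior Gamma(24, 13)
obs 8: x=6 → posterior Gamma(30, 14)
obs 9: x=4 → posterior Gamma(34, 15)

9707397373664756887592375278472900390625/87112285931760246646623899502532662132736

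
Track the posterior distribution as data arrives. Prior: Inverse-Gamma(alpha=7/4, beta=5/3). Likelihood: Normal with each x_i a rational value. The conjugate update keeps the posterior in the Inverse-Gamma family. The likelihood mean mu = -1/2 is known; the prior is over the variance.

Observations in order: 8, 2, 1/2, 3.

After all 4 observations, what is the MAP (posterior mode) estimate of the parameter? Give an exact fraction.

obs 1: x=8 → posterior Inverse-Gamma(9/4, 907/24)
obs 2: x=2 → posterior Inverse-Gamma(11/4, 491/12)
obs 3: x=1/2 → posterior Inverse-Gamma(13/4, 497/12)
obs 4: x=3 → posterior Inverse-Gamma(15/4, 1141/24)

1141/114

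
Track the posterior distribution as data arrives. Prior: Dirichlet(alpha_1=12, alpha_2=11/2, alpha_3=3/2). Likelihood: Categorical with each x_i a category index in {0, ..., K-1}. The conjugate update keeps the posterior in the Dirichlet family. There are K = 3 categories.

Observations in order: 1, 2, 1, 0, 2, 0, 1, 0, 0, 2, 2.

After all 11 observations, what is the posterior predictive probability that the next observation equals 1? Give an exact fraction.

obs 1: x=1 → posterior Dirichlet(12, 13/2, 3/2)
obs 2: x=2 → posterior Dirichlet(12, 13/2, 5/2)
obs 3: x=1 → posterior Dirichlet(12, 15/2, 5/2)
obs 4: x=0 → posterior Dirichlet(13, 15/2, 5/2)
obs 5: x=2 → posterior Dirichlet(13, 15/2, 7/2)
obs 6: x=0 → posterior Dirichlet(14, 15/2, 7/2)
obs 7: x=1 → posterior Dirichlet(14, 17/2, 7/2)
obs 8: x=0 → posterior Dirichlet(15, 17/2, 7/2)
obs 9: x=0 → posterior Dirichlet(16, 17/2, 7/2)
obs 10: x=2 → posterior Dirichlet(16, 17/2, 9/2)
obs 11: x=2 → posterior Dirichlet(16, 17/2, 11/2)

17/60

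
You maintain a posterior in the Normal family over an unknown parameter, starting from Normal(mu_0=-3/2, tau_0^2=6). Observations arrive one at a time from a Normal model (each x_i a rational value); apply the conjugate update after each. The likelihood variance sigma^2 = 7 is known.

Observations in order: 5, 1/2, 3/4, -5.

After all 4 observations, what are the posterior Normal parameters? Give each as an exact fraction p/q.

mu_0=-3/31, tau_0^2=42/31

obs 1: x=5 → posterior Normal(3/2, 42/13)
obs 2: x=1/2 → posterior Normal(45/38, 42/19)
obs 3: x=3/4 → posterior Normal(27/25, 42/25)
obs 4: x=-5 → posterior Normal(-3/31, 42/31)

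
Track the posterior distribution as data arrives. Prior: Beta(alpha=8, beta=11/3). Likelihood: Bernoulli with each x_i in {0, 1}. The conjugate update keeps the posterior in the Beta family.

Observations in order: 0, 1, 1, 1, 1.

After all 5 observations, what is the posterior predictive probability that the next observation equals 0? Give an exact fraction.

obs 1: x=0 → posterior Beta(8, 14/3)
obs 2: x=1 → posterior Beta(9, 14/3)
obs 3: x=1 → posterior Beta(10, 14/3)
obs 4: x=1 → posterior Beta(11, 14/3)
obs 5: x=1 → posterior Beta(12, 14/3)

7/25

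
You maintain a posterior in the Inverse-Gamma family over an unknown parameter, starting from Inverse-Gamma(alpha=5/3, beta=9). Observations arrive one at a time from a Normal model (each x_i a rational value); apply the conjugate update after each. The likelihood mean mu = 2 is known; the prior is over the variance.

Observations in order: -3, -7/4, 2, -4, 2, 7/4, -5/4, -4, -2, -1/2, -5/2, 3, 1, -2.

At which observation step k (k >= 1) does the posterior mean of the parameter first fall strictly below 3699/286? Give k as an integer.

k = 6

obs 1: x=-3 → posterior Inverse-Gamma(13/6, 43/2)
obs 2: x=-7/4 → posterior Inverse-Gamma(8/3, 913/32)
obs 3: x=2 → posterior Inverse-Gamma(19/6, 913/32)
obs 4: x=-4 → posterior Inverse-Gamma(11/3, 1489/32)
obs 5: x=2 → posterior Inverse-Gamma(25/6, 1489/32)
obs 6: x=7/4 → posterior Inverse-Gamma(14/3, 745/16)
obs 7: x=-5/4 → posterior Inverse-Gamma(31/6, 1659/32)
obs 8: x=-4 → posterior Inverse-Gamma(17/3, 2235/32)
obs 9: x=-2 → posterior Inverse-Gamma(37/6, 2491/32)
obs 10: x=-1/2 → posterior Inverse-Gamma(20/3, 2591/32)
obs 11: x=-5/2 → posterior Inverse-Gamma(43/6, 2915/32)
obs 12: x=3 → posterior Inverse-Gamma(23/3, 2931/32)
obs 13: x=1 → posterior Inverse-Gamma(49/6, 2947/32)
obs 14: x=-2 → posterior Inverse-Gamma(26/3, 3203/32)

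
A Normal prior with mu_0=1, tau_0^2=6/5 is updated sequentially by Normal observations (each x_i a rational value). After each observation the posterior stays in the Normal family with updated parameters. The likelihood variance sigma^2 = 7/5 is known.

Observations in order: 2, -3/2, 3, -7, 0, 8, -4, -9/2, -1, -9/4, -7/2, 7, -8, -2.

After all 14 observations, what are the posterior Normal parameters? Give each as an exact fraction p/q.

obs 1: x=2 → posterior Normal(19/13, 42/65)
obs 2: x=-3/2 → posterior Normal(10/19, 42/95)
obs 3: x=3 → posterior Normal(28/25, 42/125)
obs 4: x=-7 → posterior Normal(-14/31, 42/155)
obs 5: x=0 → posterior Normal(-14/37, 42/185)
obs 6: x=8 → posterior Normal(34/43, 42/215)
obs 7: x=-4 → posterior Normal(10/49, 6/35)
obs 8: x=-9/2 → posterior Normal(-17/55, 42/275)
obs 9: x=-1 → posterior Normal(-23/61, 42/305)
obs 10: x=-9/4 → posterior Normal(-73/134, 42/335)
obs 11: x=-7/2 → posterior Normal(-115/146, 42/365)
obs 12: x=7 → posterior Normal(-31/158, 42/395)
obs 13: x=-8 → posterior Normal(-127/170, 42/425)
obs 14: x=-2 → posterior Normal(-151/182, 6/65)

mu_0=-151/182, tau_0^2=6/65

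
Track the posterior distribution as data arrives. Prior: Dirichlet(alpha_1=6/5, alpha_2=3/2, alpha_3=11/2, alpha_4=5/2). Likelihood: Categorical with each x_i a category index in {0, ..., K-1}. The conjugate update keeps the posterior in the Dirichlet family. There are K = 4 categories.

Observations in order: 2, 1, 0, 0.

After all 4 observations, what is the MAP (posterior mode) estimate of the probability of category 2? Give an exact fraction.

obs 1: x=2 → posterior Dirichlet(6/5, 3/2, 13/2, 5/2)
obs 2: x=1 → posterior Dirichlet(6/5, 5/2, 13/2, 5/2)
obs 3: x=0 → posterior Dirichlet(11/5, 5/2, 13/2, 5/2)
obs 4: x=0 → posterior Dirichlet(16/5, 5/2, 13/2, 5/2)

55/107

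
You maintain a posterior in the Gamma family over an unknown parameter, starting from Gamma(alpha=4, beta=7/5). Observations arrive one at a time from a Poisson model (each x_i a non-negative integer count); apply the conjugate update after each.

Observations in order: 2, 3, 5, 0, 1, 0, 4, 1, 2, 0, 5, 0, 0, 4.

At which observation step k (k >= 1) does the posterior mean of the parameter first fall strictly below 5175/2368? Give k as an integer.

k = 6

obs 1: x=2 → posterior Gamma(6, 12/5)
obs 2: x=3 → posterior Gamma(9, 17/5)
obs 3: x=5 → posterior Gamma(14, 22/5)
obs 4: x=0 → posterior Gamma(14, 27/5)
obs 5: x=1 → posterior Gamma(15, 32/5)
obs 6: x=0 → posterior Gamma(15, 37/5)
obs 7: x=4 → posterior Gamma(19, 42/5)
obs 8: x=1 → posterior Gamma(20, 47/5)
obs 9: x=2 → posterior Gamma(22, 52/5)
obs 10: x=0 → posterior Gamma(22, 57/5)
obs 11: x=5 → posterior Gamma(27, 62/5)
obs 12: x=0 → posterior Gamma(27, 67/5)
obs 13: x=0 → posterior Gamma(27, 72/5)
obs 14: x=4 → posterior Gamma(31, 77/5)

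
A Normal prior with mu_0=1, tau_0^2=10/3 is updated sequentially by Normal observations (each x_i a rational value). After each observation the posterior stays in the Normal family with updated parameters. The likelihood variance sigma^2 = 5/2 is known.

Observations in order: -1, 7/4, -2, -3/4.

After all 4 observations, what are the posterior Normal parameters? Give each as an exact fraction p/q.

obs 1: x=-1 → posterior Normal(-1/7, 10/7)
obs 2: x=7/4 → posterior Normal(6/11, 10/11)
obs 3: x=-2 → posterior Normal(-2/15, 2/3)
obs 4: x=-3/4 → posterior Normal(-5/19, 10/19)

mu_0=-5/19, tau_0^2=10/19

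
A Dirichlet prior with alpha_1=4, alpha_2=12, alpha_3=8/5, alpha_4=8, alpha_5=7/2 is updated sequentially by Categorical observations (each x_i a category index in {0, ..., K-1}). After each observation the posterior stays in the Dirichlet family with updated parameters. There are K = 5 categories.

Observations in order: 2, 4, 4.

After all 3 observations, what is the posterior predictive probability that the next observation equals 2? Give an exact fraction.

obs 1: x=2 → posterior Dirichlet(4, 12, 13/5, 8, 7/2)
obs 2: x=4 → posterior Dirichlet(4, 12, 13/5, 8, 9/2)
obs 3: x=4 → posterior Dirichlet(4, 12, 13/5, 8, 11/2)

26/321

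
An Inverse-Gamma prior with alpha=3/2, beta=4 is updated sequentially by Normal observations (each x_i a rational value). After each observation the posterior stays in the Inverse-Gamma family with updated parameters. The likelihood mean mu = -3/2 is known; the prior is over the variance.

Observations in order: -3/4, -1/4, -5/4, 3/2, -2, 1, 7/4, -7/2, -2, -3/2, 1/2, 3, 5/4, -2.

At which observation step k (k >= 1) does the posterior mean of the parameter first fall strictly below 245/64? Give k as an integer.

obs 1: x=-3/4 → posterior Inverse-Gamma(2, 137/32)
obs 2: x=-1/4 → posterior Inverse-Gamma(5/2, 81/16)
obs 3: x=-5/4 → posterior Inverse-Gamma(3, 163/32)
obs 4: x=3/2 → posterior Inverse-Gamma(7/2, 307/32)
obs 5: x=-2 → posterior Inverse-Gamma(4, 311/32)
obs 6: x=1 → posterior Inverse-Gamma(9/2, 411/32)
obs 7: x=7/4 → posterior Inverse-Gamma(5, 145/8)
obs 8: x=-7/2 → posterior Inverse-Gamma(11/2, 161/8)
obs 9: x=-2 → posterior Inverse-Gamma(6, 81/4)
obs 10: x=-3/2 → posterior Inverse-Gamma(13/2, 81/4)
obs 11: x=1/2 → posterior Inverse-Gamma(7, 89/4)
obs 12: x=3 → posterior Inverse-Gamma(15/2, 259/8)
obs 13: x=5/4 → posterior Inverse-Gamma(8, 1157/32)
obs 14: x=-2 → posterior Inverse-Gamma(17/2, 1161/32)

k = 2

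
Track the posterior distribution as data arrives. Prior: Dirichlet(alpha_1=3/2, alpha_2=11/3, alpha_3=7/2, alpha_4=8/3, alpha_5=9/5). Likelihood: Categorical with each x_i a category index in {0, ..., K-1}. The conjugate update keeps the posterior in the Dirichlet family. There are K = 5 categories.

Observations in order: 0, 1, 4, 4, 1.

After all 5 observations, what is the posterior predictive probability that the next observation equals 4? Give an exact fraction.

57/272

obs 1: x=0 → posterior Dirichlet(5/2, 11/3, 7/2, 8/3, 9/5)
obs 2: x=1 → posterior Dirichlet(5/2, 14/3, 7/2, 8/3, 9/5)
obs 3: x=4 → posterior Dirichlet(5/2, 14/3, 7/2, 8/3, 14/5)
obs 4: x=4 → posterior Dirichlet(5/2, 14/3, 7/2, 8/3, 19/5)
obs 5: x=1 → posterior Dirichlet(5/2, 17/3, 7/2, 8/3, 19/5)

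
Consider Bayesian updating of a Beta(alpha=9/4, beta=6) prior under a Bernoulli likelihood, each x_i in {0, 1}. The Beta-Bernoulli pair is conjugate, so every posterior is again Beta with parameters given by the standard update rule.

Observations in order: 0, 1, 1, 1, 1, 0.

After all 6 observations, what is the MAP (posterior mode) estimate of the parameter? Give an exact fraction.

3/7

obs 1: x=0 → posterior Beta(9/4, 7)
obs 2: x=1 → posterior Beta(13/4, 7)
obs 3: x=1 → posterior Beta(17/4, 7)
obs 4: x=1 → posterior Beta(21/4, 7)
obs 5: x=1 → posterior Beta(25/4, 7)
obs 6: x=0 → posterior Beta(25/4, 8)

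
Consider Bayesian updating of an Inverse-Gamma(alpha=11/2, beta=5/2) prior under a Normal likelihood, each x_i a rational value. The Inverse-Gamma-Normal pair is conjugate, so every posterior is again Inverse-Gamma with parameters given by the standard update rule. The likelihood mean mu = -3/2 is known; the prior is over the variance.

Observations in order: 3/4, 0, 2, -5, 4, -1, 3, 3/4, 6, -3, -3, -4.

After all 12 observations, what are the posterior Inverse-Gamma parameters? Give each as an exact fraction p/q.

alpha=23/2, beta=1277/16

obs 1: x=3/4 → posterior Inverse-Gamma(6, 161/32)
obs 2: x=0 → posterior Inverse-Gamma(13/2, 197/32)
obs 3: x=2 → posterior Inverse-Gamma(7, 393/32)
obs 4: x=-5 → posterior Inverse-Gamma(15/2, 589/32)
obs 5: x=4 → posterior Inverse-Gamma(8, 1073/32)
obs 6: x=-1 → posterior Inverse-Gamma(17/2, 1077/32)
obs 7: x=3 → posterior Inverse-Gamma(9, 1401/32)
obs 8: x=3/4 → posterior Inverse-Gamma(19/2, 741/16)
obs 9: x=6 → posterior Inverse-Gamma(10, 1191/16)
obs 10: x=-3 → posterior Inverse-Gamma(21/2, 1209/16)
obs 11: x=-3 → posterior Inverse-Gamma(11, 1227/16)
obs 12: x=-4 → posterior Inverse-Gamma(23/2, 1277/16)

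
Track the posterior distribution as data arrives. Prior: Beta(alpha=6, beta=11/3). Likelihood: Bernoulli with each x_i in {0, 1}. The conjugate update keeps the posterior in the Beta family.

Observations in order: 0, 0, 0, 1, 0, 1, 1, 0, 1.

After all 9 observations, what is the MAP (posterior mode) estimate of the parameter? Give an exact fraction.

27/50

obs 1: x=0 → posterior Beta(6, 14/3)
obs 2: x=0 → posterior Beta(6, 17/3)
obs 3: x=0 → posterior Beta(6, 20/3)
obs 4: x=1 → posterior Beta(7, 20/3)
obs 5: x=0 → posterior Beta(7, 23/3)
obs 6: x=1 → posterior Beta(8, 23/3)
obs 7: x=1 → posterior Beta(9, 23/3)
obs 8: x=0 → posterior Beta(9, 26/3)
obs 9: x=1 → posterior Beta(10, 26/3)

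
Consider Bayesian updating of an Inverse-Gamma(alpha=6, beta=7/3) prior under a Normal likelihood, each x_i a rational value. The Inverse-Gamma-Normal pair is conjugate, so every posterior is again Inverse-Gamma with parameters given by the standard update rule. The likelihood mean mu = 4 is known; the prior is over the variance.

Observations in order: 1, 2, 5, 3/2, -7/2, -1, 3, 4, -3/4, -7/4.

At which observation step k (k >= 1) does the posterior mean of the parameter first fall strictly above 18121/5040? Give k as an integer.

k = 5

obs 1: x=1 → posterior Inverse-Gamma(13/2, 41/6)
obs 2: x=2 → posterior Inverse-Gamma(7, 53/6)
obs 3: x=5 → posterior Inverse-Gamma(15/2, 28/3)
obs 4: x=3/2 → posterior Inverse-Gamma(8, 299/24)
obs 5: x=-7/2 → posterior Inverse-Gamma(17/2, 487/12)
obs 6: x=-1 → posterior Inverse-Gamma(9, 637/12)
obs 7: x=3 → posterior Inverse-Gamma(19/2, 643/12)
obs 8: x=4 → posterior Inverse-Gamma(10, 643/12)
obs 9: x=-3/4 → posterior Inverse-Gamma(21/2, 6227/96)
obs 10: x=-7/4 → posterior Inverse-Gamma(11, 3907/48)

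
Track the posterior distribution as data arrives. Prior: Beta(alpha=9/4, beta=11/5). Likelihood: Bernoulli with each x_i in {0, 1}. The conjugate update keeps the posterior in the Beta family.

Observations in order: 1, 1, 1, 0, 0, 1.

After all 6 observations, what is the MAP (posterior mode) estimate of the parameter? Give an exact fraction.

obs 1: x=1 → posterior Beta(13/4, 11/5)
obs 2: x=1 → posterior Beta(17/4, 11/5)
obs 3: x=1 → posterior Beta(21/4, 11/5)
obs 4: x=0 → posterior Beta(21/4, 16/5)
obs 5: x=0 → posterior Beta(21/4, 21/5)
obs 6: x=1 → posterior Beta(25/4, 21/5)

105/169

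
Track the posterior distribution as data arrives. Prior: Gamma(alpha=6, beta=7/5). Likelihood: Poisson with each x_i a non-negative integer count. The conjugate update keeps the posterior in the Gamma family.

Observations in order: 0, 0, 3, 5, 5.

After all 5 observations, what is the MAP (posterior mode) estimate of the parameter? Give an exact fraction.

obs 1: x=0 → posterior Gamma(6, 12/5)
obs 2: x=0 → posterior Gamma(6, 17/5)
obs 3: x=3 → posterior Gamma(9, 22/5)
obs 4: x=5 → posterior Gamma(14, 27/5)
obs 5: x=5 → posterior Gamma(19, 32/5)

45/16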